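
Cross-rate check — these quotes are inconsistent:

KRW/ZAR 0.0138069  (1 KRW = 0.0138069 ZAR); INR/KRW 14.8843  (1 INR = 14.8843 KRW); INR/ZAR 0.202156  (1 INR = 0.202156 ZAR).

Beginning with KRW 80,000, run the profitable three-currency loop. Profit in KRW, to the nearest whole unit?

Profitable loop is KRW → ZAR → INR → KRW:
KRW 80,000 × 0.0138069 = ZAR 1,104.55
ZAR 1,104.55 ÷ 0.202156 = INR 5,463.86
INR 5,463.86 × 14.8843 = KRW 81,326
Profit = KRW 81,326 − KRW 80,000

Profit: KRW 1,326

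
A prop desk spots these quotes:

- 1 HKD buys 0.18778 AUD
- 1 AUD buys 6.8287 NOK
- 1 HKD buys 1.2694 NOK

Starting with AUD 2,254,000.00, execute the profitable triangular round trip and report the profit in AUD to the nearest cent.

Profit: AUD 22,893.86

Profitable loop is AUD → NOK → HKD → AUD:
AUD 2,254,000.00 × 6.8287 = NOK 15,391,889.80
NOK 15,391,889.80 ÷ 1.2694 = HKD 12,125,326.77
HKD 12,125,326.77 × 0.18778 = AUD 2,276,893.86
Profit = AUD 2,276,893.86 − AUD 2,254,000.00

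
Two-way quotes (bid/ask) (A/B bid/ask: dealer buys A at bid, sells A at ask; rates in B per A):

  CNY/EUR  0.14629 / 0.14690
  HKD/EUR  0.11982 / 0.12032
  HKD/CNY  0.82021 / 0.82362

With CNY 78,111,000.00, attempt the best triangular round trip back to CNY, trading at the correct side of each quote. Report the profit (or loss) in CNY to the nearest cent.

Best loop CNY → EUR → HKD → CNY:
CNY 78,111,000.00 × 0.14629 (sell CNY at bid) = EUR 11,426,858.19
EUR 11,426,858.19 ÷ 0.12032 (buy HKD at ask) = HKD 94,970,563.41
HKD 94,970,563.41 × 0.82021 (sell HKD at bid) = CNY 77,895,805.82

Net result: CNY -215,194.18 (no profitable arbitrage after spreads)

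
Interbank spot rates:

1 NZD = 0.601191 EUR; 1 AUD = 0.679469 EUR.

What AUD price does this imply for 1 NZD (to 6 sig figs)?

1 NZD × 0.601191 = 0.601191 EUR
0.601191 EUR ÷ 0.679469 = 0.884795 AUD

NZD/AUD = 0.884795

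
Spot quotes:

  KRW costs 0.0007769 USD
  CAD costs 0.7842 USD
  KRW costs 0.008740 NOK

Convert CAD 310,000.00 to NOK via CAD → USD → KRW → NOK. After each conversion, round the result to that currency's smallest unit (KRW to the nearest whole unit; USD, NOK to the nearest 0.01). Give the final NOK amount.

CAD 310,000.00 × 0.7842 = USD 243,102.00
USD 243,102.00 ÷ 0.0007769 = KRW 312,912,859
KRW 312,912,859 × 0.008740 = NOK 2,734,858.39

NOK 2,734,858.39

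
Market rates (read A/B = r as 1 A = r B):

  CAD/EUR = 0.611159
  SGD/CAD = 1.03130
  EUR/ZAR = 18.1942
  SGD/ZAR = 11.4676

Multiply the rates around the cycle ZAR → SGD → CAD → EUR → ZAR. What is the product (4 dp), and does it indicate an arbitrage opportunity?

Around ZAR → SGD → CAD → EUR → ZAR: 1 ÷ 11.4676 × 1.03130 × 0.611159 × 18.1942 = 0.999999
Product ≈ 1 (deviation 0.000%, within rounding noise).

1.0000 (no arbitrage)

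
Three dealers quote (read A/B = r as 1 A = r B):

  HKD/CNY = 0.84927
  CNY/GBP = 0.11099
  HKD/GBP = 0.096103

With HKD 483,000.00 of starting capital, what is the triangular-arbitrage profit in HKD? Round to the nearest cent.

Profitable loop is HKD → GBP → CNY → HKD:
HKD 483,000.00 × 0.096103 = GBP 46,417.75
GBP 46,417.75 ÷ 0.11099 = CNY 418,215.60
CNY 418,215.60 ÷ 0.84927 = HKD 492,441.27
Profit = HKD 492,441.27 − HKD 483,000.00

Profit: HKD 9,441.27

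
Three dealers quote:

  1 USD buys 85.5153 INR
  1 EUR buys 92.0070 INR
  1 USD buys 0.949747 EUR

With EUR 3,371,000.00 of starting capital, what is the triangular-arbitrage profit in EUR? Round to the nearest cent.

Profit: EUR 73,639.12

Profitable loop is EUR → INR → USD → EUR:
EUR 3,371,000.00 × 92.0070 = INR 310,155,597.00
INR 310,155,597.00 ÷ 85.5153 = USD 3,626,901.82
USD 3,626,901.82 × 0.949747 = EUR 3,444,639.12
Profit = EUR 3,444,639.12 − EUR 3,371,000.00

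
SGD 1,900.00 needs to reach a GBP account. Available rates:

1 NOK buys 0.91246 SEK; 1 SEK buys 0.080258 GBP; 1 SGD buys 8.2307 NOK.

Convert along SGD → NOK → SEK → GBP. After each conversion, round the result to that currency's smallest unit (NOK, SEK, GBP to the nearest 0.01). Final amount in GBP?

GBP 1,145.23

SGD 1,900.00 × 8.2307 = NOK 15,638.33
NOK 15,638.33 × 0.91246 = SEK 14,269.35
SEK 14,269.35 × 0.080258 = GBP 1,145.23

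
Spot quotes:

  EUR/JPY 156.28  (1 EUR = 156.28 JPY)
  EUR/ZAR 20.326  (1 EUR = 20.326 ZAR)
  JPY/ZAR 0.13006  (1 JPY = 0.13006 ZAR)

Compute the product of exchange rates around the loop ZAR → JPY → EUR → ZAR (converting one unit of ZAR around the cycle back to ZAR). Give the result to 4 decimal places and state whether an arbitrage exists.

Around ZAR → JPY → EUR → ZAR: 1 ÷ 0.13006 ÷ 156.28 × 20.326 = 1.000011
Product ≈ 1 (deviation 0.001%, within rounding noise).

1.0000 (no arbitrage)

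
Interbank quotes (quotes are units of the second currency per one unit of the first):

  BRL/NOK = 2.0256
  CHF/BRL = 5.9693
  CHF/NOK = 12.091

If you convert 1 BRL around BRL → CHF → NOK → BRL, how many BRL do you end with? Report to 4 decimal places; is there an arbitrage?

1.0000 (no arbitrage)

Around BRL → CHF → NOK → BRL: 1 ÷ 5.9693 × 12.091 ÷ 2.0256 = 0.999966
Product ≈ 1 (deviation 0.003%, within rounding noise).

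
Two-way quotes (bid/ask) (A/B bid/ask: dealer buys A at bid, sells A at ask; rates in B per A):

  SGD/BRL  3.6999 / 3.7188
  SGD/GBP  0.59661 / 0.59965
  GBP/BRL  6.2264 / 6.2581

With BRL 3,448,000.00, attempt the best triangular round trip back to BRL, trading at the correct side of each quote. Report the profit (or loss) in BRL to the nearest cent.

Net result: BRL -3,771.30 (no profitable arbitrage after spreads)

Best loop BRL → SGD → GBP → BRL:
BRL 3,448,000.00 ÷ 3.7188 (buy SGD at ask) = SGD 927,180.81
SGD 927,180.81 × 0.59661 (sell SGD at bid) = GBP 553,165.34
GBP 553,165.34 × 6.2264 (sell GBP at bid) = BRL 3,444,228.70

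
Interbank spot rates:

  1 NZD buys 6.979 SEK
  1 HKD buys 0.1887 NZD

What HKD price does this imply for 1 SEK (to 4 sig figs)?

1 SEK ÷ 6.979 = 0.143287 NZD
0.143287 NZD ÷ 0.1887 = 0.759338 HKD

SEK/HKD = 0.7593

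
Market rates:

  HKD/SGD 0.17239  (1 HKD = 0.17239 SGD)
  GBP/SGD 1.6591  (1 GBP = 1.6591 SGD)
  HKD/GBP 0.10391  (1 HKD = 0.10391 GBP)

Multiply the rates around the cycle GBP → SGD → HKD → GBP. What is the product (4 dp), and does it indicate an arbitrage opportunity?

1.0000 (no arbitrage)

Around GBP → SGD → HKD → GBP: 1 × 1.6591 ÷ 0.17239 × 0.10391 = 1.000041
Product ≈ 1 (deviation 0.004%, within rounding noise).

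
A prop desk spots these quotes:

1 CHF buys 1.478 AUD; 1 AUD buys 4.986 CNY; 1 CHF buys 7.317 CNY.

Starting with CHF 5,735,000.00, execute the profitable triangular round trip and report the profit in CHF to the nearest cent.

Profitable loop is CHF → AUD → CNY → CHF:
CHF 5,735,000.00 × 1.478 = AUD 8,476,330.00
AUD 8,476,330.00 × 4.986 = CNY 42,262,981.38
CNY 42,262,981.38 ÷ 7.317 = CHF 5,775,998.55
Profit = CHF 5,775,998.55 − CHF 5,735,000.00

Profit: CHF 40,998.55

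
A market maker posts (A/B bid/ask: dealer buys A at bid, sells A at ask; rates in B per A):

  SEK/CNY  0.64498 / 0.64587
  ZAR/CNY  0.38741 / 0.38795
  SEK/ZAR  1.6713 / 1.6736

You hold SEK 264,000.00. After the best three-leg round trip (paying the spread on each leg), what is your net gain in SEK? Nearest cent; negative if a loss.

Net profit: SEK 657.41

Best loop SEK → ZAR → CNY → SEK:
SEK 264,000.00 × 1.6713 (sell SEK at bid) = ZAR 441,223.20
ZAR 441,223.20 × 0.38741 (sell ZAR at bid) = CNY 170,934.28
CNY 170,934.28 ÷ 0.64587 (buy SEK at ask) = SEK 264,657.41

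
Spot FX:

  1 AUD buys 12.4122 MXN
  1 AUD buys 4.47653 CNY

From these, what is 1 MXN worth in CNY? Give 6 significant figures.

1 MXN ÷ 12.4122 = 0.0805659 AUD
0.0805659 AUD × 4.47653 = 0.360656 CNY

MXN/CNY = 0.360656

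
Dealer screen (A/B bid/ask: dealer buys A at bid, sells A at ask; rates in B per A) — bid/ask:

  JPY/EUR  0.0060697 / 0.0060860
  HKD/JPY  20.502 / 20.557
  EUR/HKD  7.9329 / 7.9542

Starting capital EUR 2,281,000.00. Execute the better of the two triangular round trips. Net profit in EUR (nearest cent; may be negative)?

Best loop EUR → JPY → HKD → EUR:
EUR 2,281,000.00 ÷ 0.0060860 (buy JPY at ask) = JPY 374,794,611
JPY 374,794,611 ÷ 20.557 (buy HKD at ask) = HKD 18,231,970.16
HKD 18,231,970.16 ÷ 7.9542 (buy EUR at ask) = EUR 2,292,118.65

Net profit: EUR 11,118.65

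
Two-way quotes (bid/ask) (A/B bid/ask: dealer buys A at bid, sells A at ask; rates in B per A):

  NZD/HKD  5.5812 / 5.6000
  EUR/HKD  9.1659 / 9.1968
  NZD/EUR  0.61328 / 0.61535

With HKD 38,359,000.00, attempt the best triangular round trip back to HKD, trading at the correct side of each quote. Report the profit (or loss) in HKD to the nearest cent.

Best loop HKD → NZD → EUR → HKD:
HKD 38,359,000.00 ÷ 5.6000 (buy NZD at ask) = NZD 6,849,821.43
NZD 6,849,821.43 × 0.61328 (sell NZD at bid) = EUR 4,200,858.49
EUR 4,200,858.49 × 9.1659 (sell EUR at bid) = HKD 38,504,648.79

Net profit: HKD 145,648.79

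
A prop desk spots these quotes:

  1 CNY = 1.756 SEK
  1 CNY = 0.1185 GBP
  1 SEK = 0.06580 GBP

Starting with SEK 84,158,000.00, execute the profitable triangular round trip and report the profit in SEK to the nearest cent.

Profit: SEK 2,152,444.09

Profitable loop is SEK → CNY → GBP → SEK:
SEK 84,158,000.00 ÷ 1.756 = CNY 47,925,968.11
CNY 47,925,968.11 × 0.1185 = GBP 5,679,227.22
GBP 5,679,227.22 ÷ 0.06580 = SEK 86,310,444.09
Profit = SEK 86,310,444.09 − SEK 84,158,000.00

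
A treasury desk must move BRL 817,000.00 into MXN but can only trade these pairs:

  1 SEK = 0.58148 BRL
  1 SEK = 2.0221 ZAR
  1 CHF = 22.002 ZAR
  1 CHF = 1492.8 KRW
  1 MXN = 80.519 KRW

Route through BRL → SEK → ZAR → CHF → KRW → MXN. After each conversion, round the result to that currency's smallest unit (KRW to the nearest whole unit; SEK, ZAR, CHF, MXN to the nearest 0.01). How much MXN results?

MXN 2,394,037.84

BRL 817,000.00 ÷ 0.58148 = SEK 1,405,035.43
SEK 1,405,035.43 × 2.0221 = ZAR 2,841,122.14
ZAR 2,841,122.14 ÷ 22.002 = CHF 129,130.18
CHF 129,130.18 × 1492.8 = KRW 192,765,533
KRW 192,765,533 ÷ 80.519 = MXN 2,394,037.84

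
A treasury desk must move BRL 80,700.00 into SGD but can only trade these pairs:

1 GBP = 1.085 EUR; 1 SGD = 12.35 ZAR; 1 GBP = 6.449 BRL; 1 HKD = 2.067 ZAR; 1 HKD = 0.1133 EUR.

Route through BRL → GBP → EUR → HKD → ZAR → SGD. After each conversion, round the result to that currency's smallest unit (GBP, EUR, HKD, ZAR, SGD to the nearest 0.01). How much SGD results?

SGD 20,056.47

BRL 80,700.00 ÷ 6.449 = GBP 12,513.57
GBP 12,513.57 × 1.085 = EUR 13,577.22
EUR 13,577.22 ÷ 0.1133 = HKD 119,834.25
HKD 119,834.25 × 2.067 = ZAR 247,697.39
ZAR 247,697.39 ÷ 12.35 = SGD 20,056.47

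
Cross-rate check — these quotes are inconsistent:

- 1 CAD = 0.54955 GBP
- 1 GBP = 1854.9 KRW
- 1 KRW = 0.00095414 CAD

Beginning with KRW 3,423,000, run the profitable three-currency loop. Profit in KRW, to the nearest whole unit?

Profit: KRW 96,387

Profitable loop is KRW → GBP → CAD → KRW:
KRW 3,423,000 ÷ 1854.9 = GBP 1,845.38
GBP 1,845.38 ÷ 0.54955 = CAD 3,357.99
CAD 3,357.99 ÷ 0.00095414 = KRW 3,519,387
Profit = KRW 3,519,387 − KRW 3,423,000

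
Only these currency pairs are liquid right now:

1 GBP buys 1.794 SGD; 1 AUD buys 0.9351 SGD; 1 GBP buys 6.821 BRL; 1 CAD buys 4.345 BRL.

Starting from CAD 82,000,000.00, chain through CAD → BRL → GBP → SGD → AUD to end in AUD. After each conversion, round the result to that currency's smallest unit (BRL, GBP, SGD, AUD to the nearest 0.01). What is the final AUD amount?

CAD 82,000,000.00 × 4.345 = BRL 356,290,000.00
BRL 356,290,000.00 ÷ 6.821 = GBP 52,234,276.50
GBP 52,234,276.50 × 1.794 = SGD 93,708,292.04
SGD 93,708,292.04 ÷ 0.9351 = AUD 100,212,054.37

AUD 100,212,054.37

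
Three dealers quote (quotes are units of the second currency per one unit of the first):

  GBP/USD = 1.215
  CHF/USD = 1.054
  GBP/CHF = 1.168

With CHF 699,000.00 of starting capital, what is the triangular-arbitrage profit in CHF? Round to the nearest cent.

Profit: CHF 9,246.36

Profitable loop is CHF → USD → GBP → CHF:
CHF 699,000.00 × 1.054 = USD 736,746.00
USD 736,746.00 ÷ 1.215 = GBP 606,375.31
GBP 606,375.31 × 1.168 = CHF 708,246.36
Profit = CHF 708,246.36 − CHF 699,000.00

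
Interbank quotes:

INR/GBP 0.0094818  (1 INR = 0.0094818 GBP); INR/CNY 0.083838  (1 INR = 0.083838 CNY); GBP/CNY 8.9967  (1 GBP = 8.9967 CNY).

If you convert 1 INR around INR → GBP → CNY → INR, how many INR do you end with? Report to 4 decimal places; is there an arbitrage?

1.0175 (arbitrage exists)

Around INR → GBP → CNY → INR: 1 × 0.0094818 × 8.9967 ÷ 0.083838 = 1.017497
Product > 1; profitable direction is INR → GBP → CNY → INR.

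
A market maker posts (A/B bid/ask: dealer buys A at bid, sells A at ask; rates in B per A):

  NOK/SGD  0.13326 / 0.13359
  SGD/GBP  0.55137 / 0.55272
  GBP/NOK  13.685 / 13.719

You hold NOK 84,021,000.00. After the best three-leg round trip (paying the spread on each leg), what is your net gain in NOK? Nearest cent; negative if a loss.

Net profit: NOK 463,218.15

Best loop NOK → SGD → GBP → NOK:
NOK 84,021,000.00 × 0.13326 (sell NOK at bid) = SGD 11,196,638.46
SGD 11,196,638.46 × 0.55137 (sell SGD at bid) = GBP 6,173,490.55
GBP 6,173,490.55 × 13.685 (sell GBP at bid) = NOK 84,484,218.15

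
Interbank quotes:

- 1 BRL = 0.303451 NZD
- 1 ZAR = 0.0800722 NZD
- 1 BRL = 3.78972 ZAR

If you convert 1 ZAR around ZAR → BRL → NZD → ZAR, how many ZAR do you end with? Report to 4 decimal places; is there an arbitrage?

1.0000 (no arbitrage)

Around ZAR → BRL → NZD → ZAR: 1 ÷ 3.78972 × 0.303451 ÷ 0.0800722 = 0.999999
Product ≈ 1 (deviation 0.000%, within rounding noise).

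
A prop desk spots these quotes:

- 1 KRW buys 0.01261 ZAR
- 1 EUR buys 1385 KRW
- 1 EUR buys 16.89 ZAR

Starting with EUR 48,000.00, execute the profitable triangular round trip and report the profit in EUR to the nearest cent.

Profit: EUR 1,633.68

Profitable loop is EUR → KRW → ZAR → EUR:
EUR 48,000.00 × 1385 = KRW 66,480,000
KRW 66,480,000 × 0.01261 = ZAR 838,312.80
ZAR 838,312.80 ÷ 16.89 = EUR 49,633.68
Profit = EUR 49,633.68 − EUR 48,000.00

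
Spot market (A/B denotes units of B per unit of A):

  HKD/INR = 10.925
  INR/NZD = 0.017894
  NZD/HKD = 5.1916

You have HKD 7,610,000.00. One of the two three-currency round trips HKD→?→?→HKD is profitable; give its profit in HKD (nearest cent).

Profitable loop is HKD → INR → NZD → HKD:
HKD 7,610,000.00 × 10.925 = INR 83,139,250.00
INR 83,139,250.00 × 0.017894 = NZD 1,487,693.74
NZD 1,487,693.74 × 5.1916 = HKD 7,723,510.82
Profit = HKD 7,723,510.82 − HKD 7,610,000.00

Profit: HKD 113,510.82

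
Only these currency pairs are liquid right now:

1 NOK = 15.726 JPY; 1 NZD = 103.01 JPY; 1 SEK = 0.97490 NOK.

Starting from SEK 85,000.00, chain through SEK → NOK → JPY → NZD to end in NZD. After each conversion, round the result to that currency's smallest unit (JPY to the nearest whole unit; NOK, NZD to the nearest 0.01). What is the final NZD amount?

NZD 12,650.80

SEK 85,000.00 × 0.97490 = NOK 82,866.50
NOK 82,866.50 × 15.726 = JPY 1,303,159
JPY 1,303,159 ÷ 103.01 = NZD 12,650.80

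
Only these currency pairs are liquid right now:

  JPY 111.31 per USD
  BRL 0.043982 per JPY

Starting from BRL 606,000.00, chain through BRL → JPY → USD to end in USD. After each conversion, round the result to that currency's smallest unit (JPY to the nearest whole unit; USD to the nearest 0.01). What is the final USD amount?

BRL 606,000.00 ÷ 0.043982 = JPY 13,778,364
JPY 13,778,364 ÷ 111.31 = USD 123,783.70

USD 123,783.70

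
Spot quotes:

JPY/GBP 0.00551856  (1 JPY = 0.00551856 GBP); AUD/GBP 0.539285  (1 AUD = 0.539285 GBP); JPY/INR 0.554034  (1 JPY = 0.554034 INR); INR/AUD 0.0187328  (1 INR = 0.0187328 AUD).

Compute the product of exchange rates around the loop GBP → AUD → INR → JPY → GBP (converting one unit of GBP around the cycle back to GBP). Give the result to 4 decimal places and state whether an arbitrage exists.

Around GBP → AUD → INR → JPY → GBP: 1 ÷ 0.539285 ÷ 0.0187328 ÷ 0.554034 × 0.00551856 = 0.985980
Product < 1; profitable direction is GBP → JPY → INR → AUD → GBP.

0.9860 (arbitrage exists)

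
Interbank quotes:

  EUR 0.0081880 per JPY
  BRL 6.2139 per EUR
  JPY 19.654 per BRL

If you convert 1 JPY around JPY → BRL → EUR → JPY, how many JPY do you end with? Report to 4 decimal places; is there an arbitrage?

1.0000 (no arbitrage)

Around JPY → BRL → EUR → JPY: 1 ÷ 19.654 ÷ 6.2139 ÷ 0.0081880 = 1.000016
Product ≈ 1 (deviation 0.002%, within rounding noise).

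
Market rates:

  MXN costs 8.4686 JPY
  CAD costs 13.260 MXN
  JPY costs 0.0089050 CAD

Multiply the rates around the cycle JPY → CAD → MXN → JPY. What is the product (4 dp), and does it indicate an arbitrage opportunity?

Around JPY → CAD → MXN → JPY: 1 × 0.0089050 × 13.260 × 8.4686 = 0.999975
Product ≈ 1 (deviation 0.003%, within rounding noise).

1.0000 (no arbitrage)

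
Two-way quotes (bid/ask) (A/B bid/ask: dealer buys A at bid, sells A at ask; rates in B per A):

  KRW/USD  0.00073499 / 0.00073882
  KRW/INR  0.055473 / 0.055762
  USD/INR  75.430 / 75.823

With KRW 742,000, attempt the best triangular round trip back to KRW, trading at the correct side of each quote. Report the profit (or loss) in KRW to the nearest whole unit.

Net result: KRW -4,281 (no profitable arbitrage after spreads)

Best loop KRW → USD → INR → KRW:
KRW 742,000 × 0.00073499 (sell KRW at bid) = USD 545.36
USD 545.36 × 75.430 (sell USD at bid) = INR 41,136.70
INR 41,136.70 ÷ 0.055762 (buy KRW at ask) = KRW 737,719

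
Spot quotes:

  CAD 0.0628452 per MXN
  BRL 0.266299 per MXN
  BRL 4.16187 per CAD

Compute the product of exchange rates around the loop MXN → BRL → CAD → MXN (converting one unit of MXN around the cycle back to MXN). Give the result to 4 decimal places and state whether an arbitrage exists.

1.0181 (arbitrage exists)

Around MXN → BRL → CAD → MXN: 1 × 0.266299 ÷ 4.16187 ÷ 0.0628452 = 1.018143
Product > 1; profitable direction is MXN → BRL → CAD → MXN.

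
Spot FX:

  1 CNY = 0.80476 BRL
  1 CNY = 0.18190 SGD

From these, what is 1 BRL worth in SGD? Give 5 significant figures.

BRL/SGD = 0.22603

1 BRL ÷ 0.80476 = 1.24261 CNY
1.24261 CNY × 0.18190 = 0.22603 SGD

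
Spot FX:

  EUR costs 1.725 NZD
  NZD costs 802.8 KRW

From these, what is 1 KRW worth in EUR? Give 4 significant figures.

1 KRW ÷ 802.8 = 0.00124564 NZD
0.00124564 NZD ÷ 1.725 = 0.00072211 EUR

KRW/EUR = 0.0007221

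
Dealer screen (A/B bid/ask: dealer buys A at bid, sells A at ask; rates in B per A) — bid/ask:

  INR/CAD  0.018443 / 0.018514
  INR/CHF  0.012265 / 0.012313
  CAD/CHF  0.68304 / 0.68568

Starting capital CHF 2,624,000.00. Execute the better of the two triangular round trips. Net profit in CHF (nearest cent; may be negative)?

Best loop CHF → INR → CAD → CHF:
CHF 2,624,000.00 ÷ 0.012313 (buy INR at ask) = INR 213,108,097.13
INR 213,108,097.13 × 0.018443 (sell INR at bid) = CAD 3,930,352.64
CAD 3,930,352.64 × 0.68304 (sell CAD at bid) = CHF 2,684,588.06

Net profit: CHF 60,588.06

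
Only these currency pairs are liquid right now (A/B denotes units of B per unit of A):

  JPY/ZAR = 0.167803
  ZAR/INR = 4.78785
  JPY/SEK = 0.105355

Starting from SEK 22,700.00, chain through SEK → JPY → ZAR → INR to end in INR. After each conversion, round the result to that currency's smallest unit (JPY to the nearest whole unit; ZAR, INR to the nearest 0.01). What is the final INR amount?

SEK 22,700.00 ÷ 0.105355 = JPY 215,462
JPY 215,462 × 0.167803 = ZAR 36,155.17
ZAR 36,155.17 × 4.78785 = INR 173,105.53

INR 173,105.53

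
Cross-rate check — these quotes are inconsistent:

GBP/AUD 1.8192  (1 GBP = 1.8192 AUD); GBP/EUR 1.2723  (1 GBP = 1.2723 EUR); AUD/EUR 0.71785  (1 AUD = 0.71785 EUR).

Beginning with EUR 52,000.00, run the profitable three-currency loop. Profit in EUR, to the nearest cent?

Profitable loop is EUR → GBP → AUD → EUR:
EUR 52,000.00 ÷ 1.2723 = GBP 40,870.86
GBP 40,870.86 × 1.8192 = AUD 74,352.28
AUD 74,352.28 × 0.71785 = EUR 53,373.78
Profit = EUR 53,373.78 − EUR 52,000.00

Profit: EUR 1,373.78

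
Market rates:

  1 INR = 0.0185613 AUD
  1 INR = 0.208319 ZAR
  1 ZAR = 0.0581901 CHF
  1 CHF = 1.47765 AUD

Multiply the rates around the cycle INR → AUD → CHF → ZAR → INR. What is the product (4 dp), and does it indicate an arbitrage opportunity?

1.0362 (arbitrage exists)

Around INR → AUD → CHF → ZAR → INR: 1 × 0.0185613 ÷ 1.47765 ÷ 0.0581901 ÷ 0.208319 = 1.036236
Product > 1; profitable direction is INR → AUD → CHF → ZAR → INR.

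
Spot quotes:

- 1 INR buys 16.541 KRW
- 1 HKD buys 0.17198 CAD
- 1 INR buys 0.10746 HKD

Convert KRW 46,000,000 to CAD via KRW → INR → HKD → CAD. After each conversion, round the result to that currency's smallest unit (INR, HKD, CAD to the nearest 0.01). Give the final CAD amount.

CAD 51,395.00

KRW 46,000,000 ÷ 16.541 = INR 2,780,968.50
INR 2,780,968.50 × 0.10746 = HKD 298,842.88
HKD 298,842.88 × 0.17198 = CAD 51,395.00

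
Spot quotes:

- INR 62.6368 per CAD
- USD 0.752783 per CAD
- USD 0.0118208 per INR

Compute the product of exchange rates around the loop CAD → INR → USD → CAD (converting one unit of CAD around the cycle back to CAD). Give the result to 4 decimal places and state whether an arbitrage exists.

Around CAD → INR → USD → CAD: 1 × 62.6368 × 0.0118208 ÷ 0.752783 = 0.983573
Product < 1; profitable direction is CAD → USD → INR → CAD.

0.9836 (arbitrage exists)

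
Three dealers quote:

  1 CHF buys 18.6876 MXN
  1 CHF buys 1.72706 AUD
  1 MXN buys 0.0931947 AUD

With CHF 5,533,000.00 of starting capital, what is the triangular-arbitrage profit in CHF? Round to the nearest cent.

Profitable loop is CHF → MXN → AUD → CHF:
CHF 5,533,000.00 × 18.6876 = MXN 103,398,490.80
MXN 103,398,490.80 × 0.0931947 = AUD 9,636,191.33
AUD 9,636,191.33 ÷ 1.72706 = CHF 5,579,534.78
Profit = CHF 5,579,534.78 − CHF 5,533,000.00

Profit: CHF 46,534.78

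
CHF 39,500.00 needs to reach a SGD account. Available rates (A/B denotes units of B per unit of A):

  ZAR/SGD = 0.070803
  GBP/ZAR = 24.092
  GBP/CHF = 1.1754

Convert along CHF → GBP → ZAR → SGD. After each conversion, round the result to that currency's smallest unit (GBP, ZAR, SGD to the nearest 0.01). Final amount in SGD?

CHF 39,500.00 ÷ 1.1754 = GBP 33,605.58
GBP 33,605.58 × 24.092 = ZAR 809,625.63
ZAR 809,625.63 × 0.070803 = SGD 57,323.92

SGD 57,323.92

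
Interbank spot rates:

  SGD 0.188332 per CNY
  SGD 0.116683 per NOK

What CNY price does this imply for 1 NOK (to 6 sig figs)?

NOK/CNY = 0.619560

1 NOK × 0.116683 = 0.116683 SGD
0.116683 SGD ÷ 0.188332 = 0.61956 CNY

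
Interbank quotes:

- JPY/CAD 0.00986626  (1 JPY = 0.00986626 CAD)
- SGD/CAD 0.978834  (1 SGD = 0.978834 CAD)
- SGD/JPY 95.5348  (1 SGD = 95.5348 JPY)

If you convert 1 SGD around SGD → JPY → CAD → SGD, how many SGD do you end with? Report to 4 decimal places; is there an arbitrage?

0.9630 (arbitrage exists)

Around SGD → JPY → CAD → SGD: 1 × 95.5348 × 0.00986626 ÷ 0.978834 = 0.962953
Product < 1; profitable direction is SGD → CAD → JPY → SGD.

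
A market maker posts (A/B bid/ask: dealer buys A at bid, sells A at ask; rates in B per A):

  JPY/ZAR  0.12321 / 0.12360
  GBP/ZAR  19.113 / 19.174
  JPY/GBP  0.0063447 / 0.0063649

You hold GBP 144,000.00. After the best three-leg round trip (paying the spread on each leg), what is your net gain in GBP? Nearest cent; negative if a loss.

Net profit: GBP 1,379.83

Best loop GBP → JPY → ZAR → GBP:
GBP 144,000.00 ÷ 0.0063649 (buy JPY at ask) = JPY 22,624,079
JPY 22,624,079 × 0.12321 (sell JPY at bid) = ZAR 2,787,512.77
ZAR 2,787,512.77 ÷ 19.174 (buy GBP at ask) = GBP 145,379.83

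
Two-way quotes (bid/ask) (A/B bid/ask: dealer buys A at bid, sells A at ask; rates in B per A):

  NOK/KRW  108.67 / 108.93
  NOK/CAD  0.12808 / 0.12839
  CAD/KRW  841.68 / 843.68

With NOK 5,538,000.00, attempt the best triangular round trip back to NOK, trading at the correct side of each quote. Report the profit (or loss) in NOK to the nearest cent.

Best loop NOK → KRW → CAD → NOK:
NOK 5,538,000.00 × 108.67 (sell NOK at bid) = KRW 601,814,460
KRW 601,814,460 ÷ 843.68 (buy CAD at ask) = CAD 713,320.76
CAD 713,320.76 ÷ 0.12839 (buy NOK at ask) = NOK 5,555,890.35

Net profit: NOK 17,890.35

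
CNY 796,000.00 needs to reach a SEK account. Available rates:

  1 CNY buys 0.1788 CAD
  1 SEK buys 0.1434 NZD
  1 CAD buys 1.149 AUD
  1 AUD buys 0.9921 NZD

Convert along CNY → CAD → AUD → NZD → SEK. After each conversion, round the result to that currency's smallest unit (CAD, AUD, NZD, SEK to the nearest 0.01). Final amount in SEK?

CNY 796,000.00 × 0.1788 = CAD 142,324.80
CAD 142,324.80 × 1.149 = AUD 163,531.20
AUD 163,531.20 × 0.9921 = NZD 162,239.30
NZD 162,239.30 ÷ 0.1434 = SEK 1,131,375.87

SEK 1,131,375.87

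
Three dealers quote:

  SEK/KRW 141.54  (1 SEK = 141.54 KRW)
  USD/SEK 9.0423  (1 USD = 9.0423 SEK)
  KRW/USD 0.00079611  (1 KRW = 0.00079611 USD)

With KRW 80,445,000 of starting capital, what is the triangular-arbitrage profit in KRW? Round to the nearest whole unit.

Profit: KRW 1,520,339

Profitable loop is KRW → USD → SEK → KRW:
KRW 80,445,000 × 0.00079611 = USD 64,043.07
USD 64,043.07 × 9.0423 = SEK 579,096.64
SEK 579,096.64 × 141.54 = KRW 81,965,339
Profit = KRW 81,965,339 − KRW 80,445,000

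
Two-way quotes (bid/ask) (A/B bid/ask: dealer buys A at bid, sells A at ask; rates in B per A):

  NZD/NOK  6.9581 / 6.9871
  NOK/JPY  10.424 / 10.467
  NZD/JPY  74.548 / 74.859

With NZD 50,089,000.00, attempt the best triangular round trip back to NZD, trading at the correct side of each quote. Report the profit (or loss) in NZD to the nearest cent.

Net profit: NZD 968,456.35

Best loop NZD → JPY → NOK → NZD:
NZD 50,089,000.00 × 74.548 (sell NZD at bid) = JPY 3,734,034,772
JPY 3,734,034,772 ÷ 10.467 (buy NOK at ask) = NOK 356,743,553.26
NOK 356,743,553.26 ÷ 6.9871 (buy NZD at ask) = NZD 51,057,456.35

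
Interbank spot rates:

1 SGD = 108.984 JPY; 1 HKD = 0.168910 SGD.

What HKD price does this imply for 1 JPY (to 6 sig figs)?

1 JPY ÷ 108.984 = 0.00917566 SGD
0.00917566 SGD ÷ 0.168910 = 0.0543228 HKD

JPY/HKD = 0.0543228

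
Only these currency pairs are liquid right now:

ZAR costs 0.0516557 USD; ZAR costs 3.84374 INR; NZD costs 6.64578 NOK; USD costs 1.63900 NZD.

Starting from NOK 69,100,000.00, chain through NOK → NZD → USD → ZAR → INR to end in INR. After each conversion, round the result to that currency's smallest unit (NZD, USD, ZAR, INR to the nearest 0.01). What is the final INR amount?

INR 472,050,960.46

NOK 69,100,000.00 ÷ 6.64578 = NZD 10,397,575.60
NZD 10,397,575.60 ÷ 1.63900 = USD 6,343,853.33
USD 6,343,853.33 ÷ 0.0516557 = ZAR 122,810,325.48
ZAR 122,810,325.48 × 3.84374 = INR 472,050,960.46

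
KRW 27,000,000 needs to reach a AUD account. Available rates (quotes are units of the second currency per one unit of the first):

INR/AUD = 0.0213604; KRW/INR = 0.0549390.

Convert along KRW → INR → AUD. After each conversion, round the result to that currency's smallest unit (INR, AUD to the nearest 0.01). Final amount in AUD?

KRW 27,000,000 × 0.0549390 = INR 1,483,353.00
INR 1,483,353.00 × 0.0213604 = AUD 31,685.01

AUD 31,685.01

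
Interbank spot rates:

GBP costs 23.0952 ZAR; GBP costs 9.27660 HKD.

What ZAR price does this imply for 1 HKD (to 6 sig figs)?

HKD/ZAR = 2.48962

1 HKD ÷ 9.27660 = 0.107798 GBP
0.107798 GBP × 23.0952 = 2.48962 ZAR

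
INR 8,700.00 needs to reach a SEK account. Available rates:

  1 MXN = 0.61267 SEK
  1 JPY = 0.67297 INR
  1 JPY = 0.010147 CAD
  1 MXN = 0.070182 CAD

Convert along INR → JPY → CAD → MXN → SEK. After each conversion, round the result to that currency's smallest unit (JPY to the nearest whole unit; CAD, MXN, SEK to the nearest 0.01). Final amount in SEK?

INR 8,700.00 ÷ 0.67297 = JPY 12,928
JPY 12,928 × 0.010147 = CAD 131.18
CAD 131.18 ÷ 0.070182 = MXN 1,869.14
MXN 1,869.14 × 0.61267 = SEK 1,145.17

SEK 1,145.17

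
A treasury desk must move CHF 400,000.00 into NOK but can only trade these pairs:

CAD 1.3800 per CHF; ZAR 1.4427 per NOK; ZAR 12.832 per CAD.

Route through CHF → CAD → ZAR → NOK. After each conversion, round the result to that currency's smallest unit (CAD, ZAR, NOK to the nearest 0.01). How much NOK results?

NOK 4,909,727.59

CHF 400,000.00 × 1.3800 = CAD 552,000.00
CAD 552,000.00 × 12.832 = ZAR 7,083,264.00
ZAR 7,083,264.00 ÷ 1.4427 = NOK 4,909,727.59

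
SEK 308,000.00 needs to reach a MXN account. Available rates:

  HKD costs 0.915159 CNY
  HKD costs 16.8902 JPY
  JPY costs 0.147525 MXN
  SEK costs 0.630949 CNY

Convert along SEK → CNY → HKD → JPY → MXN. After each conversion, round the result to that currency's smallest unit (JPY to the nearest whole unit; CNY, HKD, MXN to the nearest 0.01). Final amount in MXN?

MXN 529,113.46

SEK 308,000.00 × 0.630949 = CNY 194,332.29
CNY 194,332.29 ÷ 0.915159 = HKD 212,348.12
HKD 212,348.12 × 16.8902 = JPY 3,586,602
JPY 3,586,602 × 0.147525 = MXN 529,113.46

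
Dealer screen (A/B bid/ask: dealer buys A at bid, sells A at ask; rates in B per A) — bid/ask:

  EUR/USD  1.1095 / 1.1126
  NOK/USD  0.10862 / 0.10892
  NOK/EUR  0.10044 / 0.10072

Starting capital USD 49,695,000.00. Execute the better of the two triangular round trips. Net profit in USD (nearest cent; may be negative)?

Best loop USD → NOK → EUR → USD:
USD 49,695,000.00 ÷ 0.10892 (buy NOK at ask) = NOK 456,252,295.26
NOK 456,252,295.26 × 0.10044 (sell NOK at bid) = EUR 45,825,980.54
EUR 45,825,980.54 × 1.1095 (sell EUR at bid) = USD 50,843,925.40

Net profit: USD 1,148,925.40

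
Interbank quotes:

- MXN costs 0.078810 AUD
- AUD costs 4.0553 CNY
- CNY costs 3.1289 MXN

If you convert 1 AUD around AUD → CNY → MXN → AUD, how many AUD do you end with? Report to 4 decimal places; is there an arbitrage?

1.0000 (no arbitrage)

Around AUD → CNY → MXN → AUD: 1 × 4.0553 × 3.1289 × 0.078810 = 0.999991
Product ≈ 1 (deviation 0.001%, within rounding noise).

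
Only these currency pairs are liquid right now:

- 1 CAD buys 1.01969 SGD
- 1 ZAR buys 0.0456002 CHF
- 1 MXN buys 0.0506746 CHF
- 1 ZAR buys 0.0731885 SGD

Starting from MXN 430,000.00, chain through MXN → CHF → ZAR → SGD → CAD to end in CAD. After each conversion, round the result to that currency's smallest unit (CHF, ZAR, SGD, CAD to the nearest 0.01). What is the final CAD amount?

CAD 34,297.84

MXN 430,000.00 × 0.0506746 = CHF 21,790.08
CHF 21,790.08 ÷ 0.0456002 = ZAR 477,850.54
ZAR 477,850.54 × 0.0731885 = SGD 34,973.16
SGD 34,973.16 ÷ 1.01969 = CAD 34,297.84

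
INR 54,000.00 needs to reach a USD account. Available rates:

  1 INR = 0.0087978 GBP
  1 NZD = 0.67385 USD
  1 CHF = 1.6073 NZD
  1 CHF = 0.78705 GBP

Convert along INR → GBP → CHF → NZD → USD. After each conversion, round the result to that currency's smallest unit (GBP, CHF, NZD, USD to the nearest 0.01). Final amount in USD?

INR 54,000.00 × 0.0087978 = GBP 475.08
GBP 475.08 ÷ 0.78705 = CHF 603.62
CHF 603.62 × 1.6073 = NZD 970.20
NZD 970.20 × 0.67385 = USD 653.77

USD 653.77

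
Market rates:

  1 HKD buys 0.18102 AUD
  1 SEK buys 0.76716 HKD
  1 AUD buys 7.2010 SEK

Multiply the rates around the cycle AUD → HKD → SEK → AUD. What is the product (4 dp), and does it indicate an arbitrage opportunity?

1.0000 (no arbitrage)

Around AUD → HKD → SEK → AUD: 1 ÷ 0.18102 ÷ 0.76716 ÷ 7.2010 = 0.999988
Product ≈ 1 (deviation 0.001%, within rounding noise).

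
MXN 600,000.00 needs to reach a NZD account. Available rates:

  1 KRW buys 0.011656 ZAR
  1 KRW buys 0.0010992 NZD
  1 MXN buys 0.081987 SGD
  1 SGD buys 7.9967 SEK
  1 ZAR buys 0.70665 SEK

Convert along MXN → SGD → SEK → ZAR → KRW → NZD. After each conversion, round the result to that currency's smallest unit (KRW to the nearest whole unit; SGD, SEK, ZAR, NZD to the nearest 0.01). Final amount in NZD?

NZD 52,496.44

MXN 600,000.00 × 0.081987 = SGD 49,192.20
SGD 49,192.20 × 7.9967 = SEK 393,375.27
SEK 393,375.27 ÷ 0.70665 = ZAR 556,676.25
ZAR 556,676.25 ÷ 0.011656 = KRW 47,758,772
KRW 47,758,772 × 0.0010992 = NZD 52,496.44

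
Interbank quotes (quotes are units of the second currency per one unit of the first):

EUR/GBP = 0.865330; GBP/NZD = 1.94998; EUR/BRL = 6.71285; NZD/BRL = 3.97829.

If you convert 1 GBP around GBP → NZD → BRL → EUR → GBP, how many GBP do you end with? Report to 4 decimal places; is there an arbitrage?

Around GBP → NZD → BRL → EUR → GBP: 1 × 1.94998 × 3.97829 ÷ 6.71285 × 0.865330 = 1.000003
Product ≈ 1 (deviation 0.000%, within rounding noise).

1.0000 (no arbitrage)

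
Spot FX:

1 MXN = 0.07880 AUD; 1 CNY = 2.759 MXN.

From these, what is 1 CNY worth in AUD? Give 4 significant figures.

CNY/AUD = 0.2174

1 CNY × 2.759 = 2.759 MXN
2.759 MXN × 0.07880 = 0.217409 AUD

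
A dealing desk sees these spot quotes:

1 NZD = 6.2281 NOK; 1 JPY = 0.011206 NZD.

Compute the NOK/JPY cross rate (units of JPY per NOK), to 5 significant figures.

NOK/JPY = 14.328

1 NOK ÷ 6.2281 = 0.160563 NZD
0.160563 NZD ÷ 0.011206 = 14.3283 JPY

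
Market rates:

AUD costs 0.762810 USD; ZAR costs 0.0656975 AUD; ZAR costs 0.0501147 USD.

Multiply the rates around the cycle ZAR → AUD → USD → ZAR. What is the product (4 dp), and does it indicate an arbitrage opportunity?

1.0000 (no arbitrage)

Around ZAR → AUD → USD → ZAR: 1 × 0.0656975 × 0.762810 ÷ 0.0501147 = 1.000000
Product ≈ 1 (deviation 0.000%, within rounding noise).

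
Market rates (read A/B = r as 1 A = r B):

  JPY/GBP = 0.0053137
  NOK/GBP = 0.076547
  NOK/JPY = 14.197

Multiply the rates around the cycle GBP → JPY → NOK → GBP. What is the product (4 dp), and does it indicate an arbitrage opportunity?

Around GBP → JPY → NOK → GBP: 1 ÷ 0.0053137 ÷ 14.197 × 0.076547 = 1.014693
Product > 1; profitable direction is GBP → JPY → NOK → GBP.

1.0147 (arbitrage exists)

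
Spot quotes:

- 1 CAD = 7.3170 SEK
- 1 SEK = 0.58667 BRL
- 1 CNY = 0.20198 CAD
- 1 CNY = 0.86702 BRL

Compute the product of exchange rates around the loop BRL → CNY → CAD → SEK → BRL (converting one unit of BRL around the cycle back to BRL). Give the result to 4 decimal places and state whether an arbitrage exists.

1.0000 (no arbitrage)

Around BRL → CNY → CAD → SEK → BRL: 1 ÷ 0.86702 × 0.20198 × 7.3170 × 0.58667 = 1.000014
Product ≈ 1 (deviation 0.001%, within rounding noise).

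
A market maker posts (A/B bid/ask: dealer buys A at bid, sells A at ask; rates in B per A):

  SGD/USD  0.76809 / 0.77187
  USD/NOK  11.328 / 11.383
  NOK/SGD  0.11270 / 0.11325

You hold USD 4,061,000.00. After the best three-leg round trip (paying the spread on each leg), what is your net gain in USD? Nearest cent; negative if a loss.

Net profit: USD 20,256.42

Best loop USD → SGD → NOK → USD:
USD 4,061,000.00 ÷ 0.77187 (buy SGD at ask) = SGD 5,261,248.66
SGD 5,261,248.66 ÷ 0.11325 (buy NOK at ask) = NOK 46,456,941.77
NOK 46,456,941.77 ÷ 11.383 (buy USD at ask) = USD 4,081,256.42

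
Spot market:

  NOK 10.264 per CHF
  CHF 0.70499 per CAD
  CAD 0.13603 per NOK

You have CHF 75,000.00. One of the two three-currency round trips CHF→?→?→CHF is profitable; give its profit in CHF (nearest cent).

Profitable loop is CHF → CAD → NOK → CHF:
CHF 75,000.00 ÷ 0.70499 = CAD 106,384.49
CAD 106,384.49 ÷ 0.13603 = NOK 782,066.37
NOK 782,066.37 ÷ 10.264 = CHF 76,195.09
Profit = CHF 76,195.09 − CHF 75,000.00

Profit: CHF 1,195.09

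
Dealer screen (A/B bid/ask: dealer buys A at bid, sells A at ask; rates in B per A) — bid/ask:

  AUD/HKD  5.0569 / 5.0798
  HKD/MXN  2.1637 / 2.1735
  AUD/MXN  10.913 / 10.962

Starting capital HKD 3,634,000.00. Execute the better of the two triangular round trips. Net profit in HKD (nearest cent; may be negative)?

Best loop HKD → MXN → AUD → HKD:
HKD 3,634,000.00 × 2.1637 (sell HKD at bid) = MXN 7,862,885.80
MXN 7,862,885.80 ÷ 10.962 (buy AUD at ask) = AUD 717,285.70
AUD 717,285.70 × 5.0569 (sell AUD at bid) = HKD 3,627,242.04

Net result: HKD -6,757.96 (no profitable arbitrage after spreads)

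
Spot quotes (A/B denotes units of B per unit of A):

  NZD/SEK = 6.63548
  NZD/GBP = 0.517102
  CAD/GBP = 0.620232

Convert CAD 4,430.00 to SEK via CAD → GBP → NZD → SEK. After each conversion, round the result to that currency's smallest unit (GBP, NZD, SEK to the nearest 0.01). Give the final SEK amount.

SEK 35,257.76

CAD 4,430.00 × 0.620232 = GBP 2,747.63
GBP 2,747.63 ÷ 0.517102 = NZD 5,313.52
NZD 5,313.52 × 6.63548 = SEK 35,257.76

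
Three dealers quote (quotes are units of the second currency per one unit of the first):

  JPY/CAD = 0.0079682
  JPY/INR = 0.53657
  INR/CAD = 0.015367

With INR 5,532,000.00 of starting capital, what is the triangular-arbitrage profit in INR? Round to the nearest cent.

Profitable loop is INR → CAD → JPY → INR:
INR 5,532,000.00 × 0.015367 = CAD 85,010.24
CAD 85,010.24 ÷ 0.0079682 = JPY 10,668,689
JPY 10,668,689 × 0.53657 = INR 5,724,498.21
Profit = INR 5,724,498.21 − INR 5,532,000.00

Profit: INR 192,498.21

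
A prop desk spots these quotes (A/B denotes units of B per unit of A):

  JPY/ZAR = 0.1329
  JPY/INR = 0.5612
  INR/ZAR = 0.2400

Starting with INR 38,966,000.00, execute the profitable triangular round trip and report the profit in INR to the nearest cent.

Profitable loop is INR → ZAR → JPY → INR:
INR 38,966,000.00 × 0.2400 = ZAR 9,351,840.00
ZAR 9,351,840.00 ÷ 0.1329 = JPY 70,367,494
JPY 70,367,494 × 0.5612 = INR 39,490,237.83
Profit = INR 39,490,237.83 − INR 38,966,000.00

Profit: INR 524,237.83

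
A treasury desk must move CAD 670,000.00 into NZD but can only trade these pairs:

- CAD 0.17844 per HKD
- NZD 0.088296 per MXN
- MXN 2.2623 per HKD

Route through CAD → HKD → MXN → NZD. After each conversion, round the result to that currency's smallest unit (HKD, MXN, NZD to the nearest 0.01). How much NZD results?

NZD 750,021.67

CAD 670,000.00 ÷ 0.17844 = HKD 3,754,763.51
HKD 3,754,763.51 × 2.2623 = MXN 8,494,401.49
MXN 8,494,401.49 × 0.088296 = NZD 750,021.67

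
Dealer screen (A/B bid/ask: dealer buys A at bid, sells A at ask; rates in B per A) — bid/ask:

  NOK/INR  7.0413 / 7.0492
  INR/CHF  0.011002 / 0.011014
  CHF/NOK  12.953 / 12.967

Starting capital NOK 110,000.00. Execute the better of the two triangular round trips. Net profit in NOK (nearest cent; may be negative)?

Net profit: NOK 379.28

Best loop NOK → INR → CHF → NOK:
NOK 110,000.00 × 7.0413 (sell NOK at bid) = INR 774,543.00
INR 774,543.00 × 0.011002 (sell INR at bid) = CHF 8,521.52
CHF 8,521.52 × 12.953 (sell CHF at bid) = NOK 110,379.28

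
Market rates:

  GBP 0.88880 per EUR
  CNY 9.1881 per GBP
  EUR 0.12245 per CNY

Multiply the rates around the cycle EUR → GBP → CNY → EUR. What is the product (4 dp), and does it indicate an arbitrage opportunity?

1.0000 (no arbitrage)

Around EUR → GBP → CNY → EUR: 1 × 0.88880 × 9.1881 × 0.12245 = 0.999974
Product ≈ 1 (deviation 0.003%, within rounding noise).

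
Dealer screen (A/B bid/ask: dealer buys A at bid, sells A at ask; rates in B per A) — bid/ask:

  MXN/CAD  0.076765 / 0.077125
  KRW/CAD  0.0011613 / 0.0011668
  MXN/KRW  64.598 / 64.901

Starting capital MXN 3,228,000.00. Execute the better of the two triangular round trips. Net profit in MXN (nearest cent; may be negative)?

Best loop MXN → CAD → KRW → MXN:
MXN 3,228,000.00 × 0.076765 (sell MXN at bid) = CAD 247,797.42
CAD 247,797.42 ÷ 0.0011668 (buy KRW at ask) = KRW 212,373,517
KRW 212,373,517 ÷ 64.901 (buy MXN at ask) = MXN 3,272,268.80

Net profit: MXN 44,268.80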